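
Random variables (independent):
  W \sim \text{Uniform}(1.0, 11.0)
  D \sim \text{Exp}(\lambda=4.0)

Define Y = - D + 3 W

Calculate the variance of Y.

For independent RVs: Var(aX + bY) = a²Var(X) + b²Var(Y)
Var(W) = 8.3333333
Var(D) = 0.0625
Var(Y) = 3²*8.3333333 + (-1)²*0.0625
= 9*8.3333333 + 1*0.0625 = 75.0625

75.0625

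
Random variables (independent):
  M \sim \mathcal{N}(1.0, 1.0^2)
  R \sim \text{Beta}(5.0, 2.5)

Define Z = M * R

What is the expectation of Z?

For independent RVs: E[XY] = E[X]*E[Y]
E[M] = 1
E[R] = 0.66666667
E[Z] = 1 * 0.66666667 = 0.66666667

0.66666667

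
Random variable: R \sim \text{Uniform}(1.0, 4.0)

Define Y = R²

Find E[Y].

Using E[X²] = Var(X) + (E[X])²:
E[R] = 2.5
Var(R) = (4 - 1)^2/12 = 0.75
E[R²] = 0.75 + 2.5² = 0.75 + 6.25 = 7

7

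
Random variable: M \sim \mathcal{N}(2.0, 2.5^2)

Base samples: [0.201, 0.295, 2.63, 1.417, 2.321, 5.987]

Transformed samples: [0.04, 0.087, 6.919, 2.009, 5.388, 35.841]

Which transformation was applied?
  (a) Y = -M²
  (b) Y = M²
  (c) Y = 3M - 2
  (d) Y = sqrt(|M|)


Checking option (b) Y = M²:
  M = 0.201 -> Y = 0.04 ✓
  M = 0.295 -> Y = 0.087 ✓
  M = 2.63 -> Y = 6.919 ✓
All samples match this transformation.

(b) M²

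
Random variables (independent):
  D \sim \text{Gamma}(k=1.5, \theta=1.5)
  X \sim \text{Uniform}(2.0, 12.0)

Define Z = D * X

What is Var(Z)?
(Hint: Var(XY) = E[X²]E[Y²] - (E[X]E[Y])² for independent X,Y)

Var(XY) = E[X²]E[Y²] - (E[X]E[Y])²
E[D] = 2.25, Var(D) = 3.375
E[X] = 7, Var(X) = 8.3333333
E[D²] = 3.375 + 2.25² = 8.4375
E[X²] = 8.3333333 + 7² = 57.333333
Var(Z) = 8.4375*57.333333 - (2.25*7)²
= 483.75 - 248.0625 = 235.6875

235.6875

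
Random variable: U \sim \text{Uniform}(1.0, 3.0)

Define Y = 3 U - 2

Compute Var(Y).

For Y = aU + b: Var(Y) = a² * Var(U)
Var(U) = (3 - 1)^2/12 = 0.33333333
Var(Y) = 3² * 0.33333333 = 9 * 0.33333333 = 3

3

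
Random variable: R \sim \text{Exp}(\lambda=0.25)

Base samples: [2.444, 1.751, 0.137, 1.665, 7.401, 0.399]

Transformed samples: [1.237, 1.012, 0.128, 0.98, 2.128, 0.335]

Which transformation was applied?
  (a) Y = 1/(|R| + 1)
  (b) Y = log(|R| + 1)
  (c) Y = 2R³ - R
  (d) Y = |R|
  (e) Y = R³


Checking option (b) Y = log(|R| + 1):
  R = 2.444 -> Y = 1.237 ✓
  R = 1.751 -> Y = 1.012 ✓
  R = 0.137 -> Y = 0.128 ✓
All samples match this transformation.

(b) log(|R| + 1)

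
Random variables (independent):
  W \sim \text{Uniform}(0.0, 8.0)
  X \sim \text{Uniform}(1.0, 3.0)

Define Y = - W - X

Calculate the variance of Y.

For independent RVs: Var(aX + bY) = a²Var(X) + b²Var(Y)
Var(W) = 5.3333333
Var(X) = 0.33333333
Var(Y) = (-1)²*5.3333333 + (-1)²*0.33333333
= 1*5.3333333 + 1*0.33333333 = 5.6666667

5.6666667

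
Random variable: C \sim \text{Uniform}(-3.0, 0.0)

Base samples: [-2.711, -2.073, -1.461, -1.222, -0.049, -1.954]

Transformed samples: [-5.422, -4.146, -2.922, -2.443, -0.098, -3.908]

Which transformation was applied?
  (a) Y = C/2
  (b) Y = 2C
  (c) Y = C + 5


Checking option (b) Y = 2C:
  C = -2.711 -> Y = -5.422 ✓
  C = -2.073 -> Y = -4.146 ✓
  C = -1.461 -> Y = -2.922 ✓
All samples match this transformation.

(b) 2C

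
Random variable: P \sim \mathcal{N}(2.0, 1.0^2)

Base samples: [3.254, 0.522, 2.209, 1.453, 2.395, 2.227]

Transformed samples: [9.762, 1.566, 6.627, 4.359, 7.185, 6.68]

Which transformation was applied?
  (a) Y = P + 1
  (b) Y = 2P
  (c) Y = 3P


Checking option (c) Y = 3P:
  P = 3.254 -> Y = 9.762 ✓
  P = 0.522 -> Y = 1.566 ✓
  P = 2.209 -> Y = 6.627 ✓
All samples match this transformation.

(c) 3P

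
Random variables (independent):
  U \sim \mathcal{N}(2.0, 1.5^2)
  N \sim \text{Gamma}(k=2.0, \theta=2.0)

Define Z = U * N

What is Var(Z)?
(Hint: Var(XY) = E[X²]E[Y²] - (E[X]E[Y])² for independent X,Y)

Var(XY) = E[X²]E[Y²] - (E[X]E[Y])²
E[U] = 2, Var(U) = 2.25
E[N] = 4, Var(N) = 8
E[U²] = 2.25 + 2² = 6.25
E[N²] = 8 + 4² = 24
Var(Z) = 6.25*24 - (2*4)²
= 150 - 64 = 86

86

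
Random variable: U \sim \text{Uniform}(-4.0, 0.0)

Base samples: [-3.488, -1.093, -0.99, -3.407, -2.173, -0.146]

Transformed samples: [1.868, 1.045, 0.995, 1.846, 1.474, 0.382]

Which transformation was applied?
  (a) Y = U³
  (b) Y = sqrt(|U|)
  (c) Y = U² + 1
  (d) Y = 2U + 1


Checking option (b) Y = sqrt(|U|):
  U = -3.488 -> Y = 1.868 ✓
  U = -1.093 -> Y = 1.045 ✓
  U = -0.99 -> Y = 0.995 ✓
All samples match this transformation.

(b) sqrt(|U|)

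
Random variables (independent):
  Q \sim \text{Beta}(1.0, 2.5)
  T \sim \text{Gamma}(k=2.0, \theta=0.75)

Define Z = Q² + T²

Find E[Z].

E[Z] = E[Q²] + E[T²]
E[Q²] = Var(Q) + E[Q]² = 0.045351474 + 0.081632653 = 0.12698413
E[T²] = Var(T) + E[T]² = 1.125 + 2.25 = 3.375
E[Z] = 0.12698413 + 3.375 = 3.5019841

3.5019841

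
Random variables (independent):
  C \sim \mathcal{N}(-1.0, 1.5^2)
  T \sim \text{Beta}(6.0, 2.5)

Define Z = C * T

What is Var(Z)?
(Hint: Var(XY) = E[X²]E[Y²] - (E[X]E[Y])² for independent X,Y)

Var(XY) = E[X²]E[Y²] - (E[X]E[Y])²
E[C] = -1, Var(C) = 2.25
E[T] = 0.70588235, Var(T) = 0.021853943
E[C²] = 2.25 + (-1)² = 3.25
E[T²] = 0.021853943 + 0.70588235² = 0.52012384
Var(Z) = 3.25*0.52012384 - (-1*0.70588235)²
= 1.6904025 - 0.4982699 = 1.1921326

1.1921326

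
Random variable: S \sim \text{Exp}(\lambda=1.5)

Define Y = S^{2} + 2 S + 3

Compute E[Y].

E[Y] = 1*E[S²] + 2*E[S] + 3
E[S] = 0.66666667
E[S²] = Var(S) + (E[S])² = 0.44444444 + 0.44444444 = 0.88888889
E[Y] = 1*0.88888889 + 2*0.66666667 + 3 = 5.2222222

5.2222222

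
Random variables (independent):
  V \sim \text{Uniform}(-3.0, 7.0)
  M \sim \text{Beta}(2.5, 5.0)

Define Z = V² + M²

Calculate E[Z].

E[Z] = E[V²] + E[M²]
E[V²] = Var(V) + E[V]² = 8.3333333 + 4 = 12.333333
E[M²] = Var(M) + E[M]² = 0.026143791 + 0.11111111 = 0.1372549
E[Z] = 12.333333 + 0.1372549 = 12.470588

12.470588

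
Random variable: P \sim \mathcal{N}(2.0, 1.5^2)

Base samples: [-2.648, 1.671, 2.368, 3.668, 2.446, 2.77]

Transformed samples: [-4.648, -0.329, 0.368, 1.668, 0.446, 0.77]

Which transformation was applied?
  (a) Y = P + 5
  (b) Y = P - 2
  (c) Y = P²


Checking option (b) Y = P - 2:
  P = -2.648 -> Y = -4.648 ✓
  P = 1.671 -> Y = -0.329 ✓
  P = 2.368 -> Y = 0.368 ✓
All samples match this transformation.

(b) P - 2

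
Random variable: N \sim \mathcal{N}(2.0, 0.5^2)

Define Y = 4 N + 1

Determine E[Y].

For Y = 4N + 1:
E[Y] = 4 * E[N] + 1
E[N] = 2.0 = 2
E[Y] = 4 * 2 + 1 = 9

9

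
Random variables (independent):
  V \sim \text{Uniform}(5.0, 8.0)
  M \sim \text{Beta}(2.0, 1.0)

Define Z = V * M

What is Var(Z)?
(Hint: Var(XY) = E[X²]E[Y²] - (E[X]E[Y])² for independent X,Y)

Var(XY) = E[X²]E[Y²] - (E[X]E[Y])²
E[V] = 6.5, Var(V) = 0.75
E[M] = 0.66666667, Var(M) = 0.055555556
E[V²] = 0.75 + 6.5² = 43
E[M²] = 0.055555556 + 0.66666667² = 0.5
Var(Z) = 43*0.5 - (6.5*0.66666667)²
= 21.5 - 18.777778 = 2.7222222

2.7222222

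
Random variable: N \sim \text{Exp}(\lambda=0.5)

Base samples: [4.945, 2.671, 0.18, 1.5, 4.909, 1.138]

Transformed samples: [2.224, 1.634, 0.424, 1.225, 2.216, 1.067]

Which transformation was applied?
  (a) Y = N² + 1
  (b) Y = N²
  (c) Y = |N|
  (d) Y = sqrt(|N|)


Checking option (d) Y = sqrt(|N|):
  N = 4.945 -> Y = 2.224 ✓
  N = 2.671 -> Y = 1.634 ✓
  N = 0.18 -> Y = 0.424 ✓
All samples match this transformation.

(d) sqrt(|N|)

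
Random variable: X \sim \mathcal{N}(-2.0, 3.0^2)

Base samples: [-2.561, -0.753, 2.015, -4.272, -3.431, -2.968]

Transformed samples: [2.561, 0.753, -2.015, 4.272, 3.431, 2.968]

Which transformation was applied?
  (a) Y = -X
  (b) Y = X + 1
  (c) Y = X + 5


Checking option (a) Y = -X:
  X = -2.561 -> Y = 2.561 ✓
  X = -0.753 -> Y = 0.753 ✓
  X = 2.015 -> Y = -2.015 ✓
All samples match this transformation.

(a) -X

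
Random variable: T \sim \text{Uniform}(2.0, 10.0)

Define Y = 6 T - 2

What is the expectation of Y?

For Y = 6T - 2:
E[Y] = 6 * E[T] - 2
E[T] = (2 + 10)/2 = 6
E[Y] = 6 * 6 - 2 = 34

34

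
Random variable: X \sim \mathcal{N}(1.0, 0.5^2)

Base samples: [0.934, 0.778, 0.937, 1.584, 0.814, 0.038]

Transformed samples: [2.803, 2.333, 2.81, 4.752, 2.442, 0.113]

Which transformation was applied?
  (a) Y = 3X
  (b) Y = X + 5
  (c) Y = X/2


Checking option (a) Y = 3X:
  X = 0.934 -> Y = 2.803 ✓
  X = 0.778 -> Y = 2.333 ✓
  X = 0.937 -> Y = 2.81 ✓
All samples match this transformation.

(a) 3X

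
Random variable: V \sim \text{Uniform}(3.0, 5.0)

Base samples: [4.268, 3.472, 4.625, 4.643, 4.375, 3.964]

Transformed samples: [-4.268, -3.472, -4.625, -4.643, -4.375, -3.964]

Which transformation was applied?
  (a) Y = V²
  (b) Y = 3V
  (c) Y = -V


Checking option (c) Y = -V:
  V = 4.268 -> Y = -4.268 ✓
  V = 3.472 -> Y = -3.472 ✓
  V = 4.625 -> Y = -4.625 ✓
All samples match this transformation.

(c) -V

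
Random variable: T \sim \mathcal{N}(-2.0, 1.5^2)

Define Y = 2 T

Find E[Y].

For Y = 2T:
E[Y] = 2 * E[T]
E[T] = -2.0 = -2
E[Y] = 2 * (-2) = -4

-4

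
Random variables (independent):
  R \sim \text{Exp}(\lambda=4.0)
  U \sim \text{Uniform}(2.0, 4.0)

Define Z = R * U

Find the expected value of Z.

For independent RVs: E[XY] = E[X]*E[Y]
E[R] = 0.25
E[U] = 3
E[Z] = 0.25 * 3 = 0.75

0.75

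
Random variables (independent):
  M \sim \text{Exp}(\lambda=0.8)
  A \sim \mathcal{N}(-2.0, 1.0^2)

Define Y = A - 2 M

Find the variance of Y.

For independent RVs: Var(aX + bY) = a²Var(X) + b²Var(Y)
Var(M) = 1.5625
Var(A) = 1
Var(Y) = (-2)²*1.5625 + 1²*1
= 4*1.5625 + 1*1 = 7.25

7.25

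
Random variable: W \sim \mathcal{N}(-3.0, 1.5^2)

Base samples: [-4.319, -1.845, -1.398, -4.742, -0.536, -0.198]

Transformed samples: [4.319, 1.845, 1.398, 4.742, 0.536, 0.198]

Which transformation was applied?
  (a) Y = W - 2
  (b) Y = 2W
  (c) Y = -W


Checking option (c) Y = -W:
  W = -4.319 -> Y = 4.319 ✓
  W = -1.845 -> Y = 1.845 ✓
  W = -1.398 -> Y = 1.398 ✓
All samples match this transformation.

(c) -W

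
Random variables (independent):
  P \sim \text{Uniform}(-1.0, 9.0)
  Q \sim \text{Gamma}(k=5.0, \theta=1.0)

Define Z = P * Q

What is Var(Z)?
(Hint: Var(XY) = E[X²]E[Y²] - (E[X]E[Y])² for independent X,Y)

Var(XY) = E[X²]E[Y²] - (E[X]E[Y])²
E[P] = 4, Var(P) = 8.3333333
E[Q] = 5, Var(Q) = 5
E[P²] = 8.3333333 + 4² = 24.333333
E[Q²] = 5 + 5² = 30
Var(Z) = 24.333333*30 - (4*5)²
= 730 - 400 = 330

330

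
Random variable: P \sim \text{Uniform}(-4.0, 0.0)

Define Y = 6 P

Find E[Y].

For Y = 6P:
E[Y] = 6 * E[P]
E[P] = (-4 + 0)/2 = -2
E[Y] = 6 * (-2) = -12

-12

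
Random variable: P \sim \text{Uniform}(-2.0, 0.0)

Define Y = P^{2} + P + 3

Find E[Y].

E[Y] = 1*E[P²] + 1*E[P] + 3
E[P] = -1
E[P²] = Var(P) + (E[P])² = 0.33333333 + 1 = 1.3333333
E[Y] = 1*1.3333333 + 1*(-1) + 3 = 3.3333333

3.3333333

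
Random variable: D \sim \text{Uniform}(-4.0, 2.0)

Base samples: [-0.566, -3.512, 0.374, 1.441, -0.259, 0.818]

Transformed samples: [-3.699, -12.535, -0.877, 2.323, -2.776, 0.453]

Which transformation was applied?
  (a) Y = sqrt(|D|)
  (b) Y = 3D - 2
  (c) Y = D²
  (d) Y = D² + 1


Checking option (b) Y = 3D - 2:
  D = -0.566 -> Y = -3.699 ✓
  D = -3.512 -> Y = -12.535 ✓
  D = 0.374 -> Y = -0.877 ✓
All samples match this transformation.

(b) 3D - 2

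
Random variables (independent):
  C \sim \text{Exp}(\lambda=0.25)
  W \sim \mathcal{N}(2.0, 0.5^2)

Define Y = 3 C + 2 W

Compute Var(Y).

For independent RVs: Var(aX + bY) = a²Var(X) + b²Var(Y)
Var(C) = 16
Var(W) = 0.25
Var(Y) = 3²*16 + 2²*0.25
= 9*16 + 4*0.25 = 145

145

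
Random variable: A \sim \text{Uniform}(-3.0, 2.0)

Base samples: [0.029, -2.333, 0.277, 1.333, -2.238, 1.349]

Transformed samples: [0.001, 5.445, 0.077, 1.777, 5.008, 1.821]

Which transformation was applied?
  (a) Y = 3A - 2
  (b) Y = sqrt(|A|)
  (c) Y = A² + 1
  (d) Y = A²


Checking option (d) Y = A²:
  A = 0.029 -> Y = 0.001 ✓
  A = -2.333 -> Y = 5.445 ✓
  A = 0.277 -> Y = 0.077 ✓
All samples match this transformation.

(d) A²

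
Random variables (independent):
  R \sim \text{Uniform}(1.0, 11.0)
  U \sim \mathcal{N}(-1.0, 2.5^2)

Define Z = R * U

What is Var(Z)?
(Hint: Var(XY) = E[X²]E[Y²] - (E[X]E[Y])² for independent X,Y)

Var(XY) = E[X²]E[Y²] - (E[X]E[Y])²
E[R] = 6, Var(R) = 8.3333333
E[U] = -1, Var(U) = 6.25
E[R²] = 8.3333333 + 6² = 44.333333
E[U²] = 6.25 + (-1)² = 7.25
Var(Z) = 44.333333*7.25 - (6*(-1))²
= 321.41667 - 36 = 285.41667

285.41667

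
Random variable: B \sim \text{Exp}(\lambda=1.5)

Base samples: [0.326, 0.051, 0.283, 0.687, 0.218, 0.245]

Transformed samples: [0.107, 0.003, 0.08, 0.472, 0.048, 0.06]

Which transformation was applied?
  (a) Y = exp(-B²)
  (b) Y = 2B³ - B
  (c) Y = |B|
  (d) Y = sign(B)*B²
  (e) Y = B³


Checking option (d) Y = sign(B)*B²:
  B = 0.326 -> Y = 0.107 ✓
  B = 0.051 -> Y = 0.003 ✓
  B = 0.283 -> Y = 0.08 ✓
All samples match this transformation.

(d) sign(B)*B²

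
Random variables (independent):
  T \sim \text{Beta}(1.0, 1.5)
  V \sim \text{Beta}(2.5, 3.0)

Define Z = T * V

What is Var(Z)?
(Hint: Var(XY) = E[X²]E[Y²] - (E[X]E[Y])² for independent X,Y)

Var(XY) = E[X²]E[Y²] - (E[X]E[Y])²
E[T] = 0.4, Var(T) = 0.068571429
E[V] = 0.45454545, Var(V) = 0.038143675
E[T²] = 0.068571429 + 0.4² = 0.22857143
E[V²] = 0.038143675 + 0.45454545² = 0.24475524
Var(Z) = 0.22857143*0.24475524 - (0.4*0.45454545)²
= 0.055944056 - 0.033057851 = 0.022886205

0.022886205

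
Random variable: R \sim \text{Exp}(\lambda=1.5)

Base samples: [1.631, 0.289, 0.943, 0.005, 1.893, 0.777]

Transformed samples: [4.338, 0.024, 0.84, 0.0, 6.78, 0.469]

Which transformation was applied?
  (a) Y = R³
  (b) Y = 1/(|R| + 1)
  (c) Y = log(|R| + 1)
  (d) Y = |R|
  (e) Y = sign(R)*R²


Checking option (a) Y = R³:
  R = 1.631 -> Y = 4.338 ✓
  R = 0.289 -> Y = 0.024 ✓
  R = 0.943 -> Y = 0.84 ✓
All samples match this transformation.

(a) R³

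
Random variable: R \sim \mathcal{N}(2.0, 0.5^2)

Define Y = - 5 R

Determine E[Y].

For Y = -5R:
E[Y] = -5 * E[R]
E[R] = 2.0 = 2
E[Y] = -5 * 2 = -10

-10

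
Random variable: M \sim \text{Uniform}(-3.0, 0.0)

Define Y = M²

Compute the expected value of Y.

E[M²] = Var(M) + (E[M])² = 0.75 + 2.25 = 3

3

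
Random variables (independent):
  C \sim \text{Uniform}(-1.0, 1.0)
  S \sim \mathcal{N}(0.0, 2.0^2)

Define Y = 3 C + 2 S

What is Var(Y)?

For independent RVs: Var(aX + bY) = a²Var(X) + b²Var(Y)
Var(C) = 0.33333333
Var(S) = 4
Var(Y) = 3²*0.33333333 + 2²*4
= 9*0.33333333 + 4*4 = 19

19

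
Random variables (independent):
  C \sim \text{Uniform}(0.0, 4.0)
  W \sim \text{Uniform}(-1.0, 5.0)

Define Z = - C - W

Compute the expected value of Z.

E[Z] = -1*E[C] - 1*E[W]
E[C] = 2
E[W] = 2
E[Z] = -1*2 - 1*2 = -4

-4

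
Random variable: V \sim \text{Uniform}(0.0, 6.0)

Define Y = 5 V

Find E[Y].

For Y = 5V:
E[Y] = 5 * E[V]
E[V] = (0 + 6)/2 = 3
E[Y] = 5 * 3 = 15

15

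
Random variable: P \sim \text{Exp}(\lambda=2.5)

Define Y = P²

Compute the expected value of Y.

Using E[X²] = Var(X) + (E[X])²:
E[P] = 0.4
Var(P) = 1/2.5^2 = 0.16
E[P²] = 0.16 + 0.4² = 0.16 + 0.16 = 0.32

0.32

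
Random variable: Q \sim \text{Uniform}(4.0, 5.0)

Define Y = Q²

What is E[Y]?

E[Q²] = Var(Q) + (E[Q])² = 0.083333333 + 20.25 = 20.333333

20.333333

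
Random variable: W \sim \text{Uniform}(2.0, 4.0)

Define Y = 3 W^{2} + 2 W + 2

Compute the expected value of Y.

E[Y] = 3*E[W²] + 2*E[W] + 2
E[W] = 3
E[W²] = Var(W) + (E[W])² = 0.33333333 + 9 = 9.3333333
E[Y] = 3*9.3333333 + 2*3 + 2 = 36

36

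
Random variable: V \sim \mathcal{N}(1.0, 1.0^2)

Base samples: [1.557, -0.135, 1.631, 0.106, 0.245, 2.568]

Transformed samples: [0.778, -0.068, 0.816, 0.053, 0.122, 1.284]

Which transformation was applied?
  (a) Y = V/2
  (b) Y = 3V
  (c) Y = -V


Checking option (a) Y = V/2:
  V = 1.557 -> Y = 0.778 ✓
  V = -0.135 -> Y = -0.068 ✓
  V = 1.631 -> Y = 0.816 ✓
All samples match this transformation.

(a) V/2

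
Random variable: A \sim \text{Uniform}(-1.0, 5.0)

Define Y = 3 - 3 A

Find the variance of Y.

For Y = aA + b: Var(Y) = a² * Var(A)
Var(A) = (5 + 1)^2/12 = 3
Var(Y) = (-3)² * 3 = 9 * 3 = 27

27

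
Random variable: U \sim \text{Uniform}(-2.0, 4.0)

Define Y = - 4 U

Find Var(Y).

For Y = aU + b: Var(Y) = a² * Var(U)
Var(U) = (4 + 2)^2/12 = 3
Var(Y) = (-4)² * 3 = 16 * 3 = 48

48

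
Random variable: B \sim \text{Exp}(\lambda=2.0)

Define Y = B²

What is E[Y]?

Using E[X²] = Var(X) + (E[X])²:
E[B] = 0.5
Var(B) = 1/2.0^2 = 0.25
E[B²] = 0.25 + 0.5² = 0.25 + 0.25 = 0.5

0.5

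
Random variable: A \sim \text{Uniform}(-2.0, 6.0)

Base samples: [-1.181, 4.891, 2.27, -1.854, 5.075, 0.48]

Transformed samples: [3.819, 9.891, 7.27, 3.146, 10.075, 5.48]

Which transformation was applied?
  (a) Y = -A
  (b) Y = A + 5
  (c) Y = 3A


Checking option (b) Y = A + 5:
  A = -1.181 -> Y = 3.819 ✓
  A = 4.891 -> Y = 9.891 ✓
  A = 2.27 -> Y = 7.27 ✓
All samples match this transformation.

(b) A + 5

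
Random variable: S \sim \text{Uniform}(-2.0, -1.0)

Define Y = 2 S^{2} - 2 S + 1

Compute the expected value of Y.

E[Y] = 2*E[S²] - 2*E[S] + 1
E[S] = -1.5
E[S²] = Var(S) + (E[S])² = 0.083333333 + 2.25 = 2.3333333
E[Y] = 2*2.3333333 - 2*(-1.5) + 1 = 8.6666667

8.6666667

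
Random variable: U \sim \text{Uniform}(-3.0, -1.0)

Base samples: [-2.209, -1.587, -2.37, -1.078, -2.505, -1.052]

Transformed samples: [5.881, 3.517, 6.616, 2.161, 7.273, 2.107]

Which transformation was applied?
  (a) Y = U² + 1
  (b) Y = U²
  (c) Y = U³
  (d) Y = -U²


Checking option (a) Y = U² + 1:
  U = -2.209 -> Y = 5.881 ✓
  U = -1.587 -> Y = 3.517 ✓
  U = -2.37 -> Y = 6.616 ✓
All samples match this transformation.

(a) U² + 1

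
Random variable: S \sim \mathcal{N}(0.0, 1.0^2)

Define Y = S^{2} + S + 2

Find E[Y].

E[Y] = 1*E[S²] + 1*E[S] + 2
E[S] = 0
E[S²] = Var(S) + (E[S])² = 1 + 0 = 1
E[Y] = 1*1 + 1*0 + 2 = 3

3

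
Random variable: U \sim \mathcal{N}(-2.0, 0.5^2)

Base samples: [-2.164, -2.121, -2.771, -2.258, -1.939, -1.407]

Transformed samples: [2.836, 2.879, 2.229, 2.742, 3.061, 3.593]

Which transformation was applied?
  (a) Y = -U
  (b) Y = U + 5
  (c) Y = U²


Checking option (b) Y = U + 5:
  U = -2.164 -> Y = 2.836 ✓
  U = -2.121 -> Y = 2.879 ✓
  U = -2.771 -> Y = 2.229 ✓
All samples match this transformation.

(b) U + 5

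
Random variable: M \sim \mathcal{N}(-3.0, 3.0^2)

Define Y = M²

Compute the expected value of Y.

Using E[X²] = Var(X) + (E[X])²:
E[M] = -3
Var(M) = 3.0^2 = 9
E[M²] = 9 + (-3)² = 9 + 9 = 18

18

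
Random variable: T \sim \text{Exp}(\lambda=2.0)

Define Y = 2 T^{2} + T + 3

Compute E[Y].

E[Y] = 2*E[T²] + 1*E[T] + 3
E[T] = 0.5
E[T²] = Var(T) + (E[T])² = 0.25 + 0.25 = 0.5
E[Y] = 2*0.5 + 1*0.5 + 3 = 4.5

4.5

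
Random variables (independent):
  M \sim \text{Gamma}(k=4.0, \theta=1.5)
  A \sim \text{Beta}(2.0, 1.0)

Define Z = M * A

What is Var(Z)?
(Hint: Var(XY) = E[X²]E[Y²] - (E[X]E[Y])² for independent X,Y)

Var(XY) = E[X²]E[Y²] - (E[X]E[Y])²
E[M] = 6, Var(M) = 9
E[A] = 0.66666667, Var(A) = 0.055555556
E[M²] = 9 + 6² = 45
E[A²] = 0.055555556 + 0.66666667² = 0.5
Var(Z) = 45*0.5 - (6*0.66666667)²
= 22.5 - 16 = 6.5

6.5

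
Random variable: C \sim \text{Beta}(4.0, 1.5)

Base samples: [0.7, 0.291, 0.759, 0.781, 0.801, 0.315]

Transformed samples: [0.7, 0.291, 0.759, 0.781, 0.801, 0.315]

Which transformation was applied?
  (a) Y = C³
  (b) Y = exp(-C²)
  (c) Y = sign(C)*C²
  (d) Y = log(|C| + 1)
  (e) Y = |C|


Checking option (e) Y = |C|:
  C = 0.7 -> Y = 0.7 ✓
  C = 0.291 -> Y = 0.291 ✓
  C = 0.759 -> Y = 0.759 ✓
All samples match this transformation.

(e) |C|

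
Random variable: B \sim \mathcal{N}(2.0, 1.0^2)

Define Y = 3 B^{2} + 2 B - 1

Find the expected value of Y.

E[Y] = 3*E[B²] + 2*E[B] - 1
E[B] = 2
E[B²] = Var(B) + (E[B])² = 1 + 4 = 5
E[Y] = 3*5 + 2*2 - 1 = 18

18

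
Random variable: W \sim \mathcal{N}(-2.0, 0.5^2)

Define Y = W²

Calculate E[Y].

E[W²] = Var(W) + (E[W])² = 0.25 + 4 = 4.25

4.25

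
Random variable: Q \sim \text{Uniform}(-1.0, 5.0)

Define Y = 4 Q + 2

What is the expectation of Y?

For Y = 4Q + 2:
E[Y] = 4 * E[Q] + 2
E[Q] = (-1 + 5)/2 = 2
E[Y] = 4 * 2 + 2 = 10

10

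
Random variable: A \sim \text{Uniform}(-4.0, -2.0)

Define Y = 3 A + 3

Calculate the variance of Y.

For Y = aA + b: Var(Y) = a² * Var(A)
Var(A) = (-2 + 4)^2/12 = 0.33333333
Var(Y) = 3² * 0.33333333 = 9 * 0.33333333 = 3

3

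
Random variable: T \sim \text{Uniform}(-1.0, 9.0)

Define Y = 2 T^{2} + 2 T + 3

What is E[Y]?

E[Y] = 2*E[T²] + 2*E[T] + 3
E[T] = 4
E[T²] = Var(T) + (E[T])² = 8.3333333 + 16 = 24.333333
E[Y] = 2*24.333333 + 2*4 + 3 = 59.666667

59.666667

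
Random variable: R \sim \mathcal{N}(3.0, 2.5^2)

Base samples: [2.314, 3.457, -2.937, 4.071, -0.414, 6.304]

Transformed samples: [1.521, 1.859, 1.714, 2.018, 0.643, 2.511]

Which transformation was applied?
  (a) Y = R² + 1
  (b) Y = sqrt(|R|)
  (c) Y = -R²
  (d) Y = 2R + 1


Checking option (b) Y = sqrt(|R|):
  R = 2.314 -> Y = 1.521 ✓
  R = 3.457 -> Y = 1.859 ✓
  R = -2.937 -> Y = 1.714 ✓
All samples match this transformation.

(b) sqrt(|R|)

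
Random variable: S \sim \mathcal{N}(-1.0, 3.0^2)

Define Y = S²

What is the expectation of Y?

E[S²] = Var(S) + (E[S])² = 9 + 1 = 10

10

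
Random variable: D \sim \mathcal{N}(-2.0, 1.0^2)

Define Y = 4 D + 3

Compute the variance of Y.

For Y = aD + b: Var(Y) = a² * Var(D)
Var(D) = 1.0^2 = 1
Var(Y) = 4² * 1 = 16 * 1 = 16

16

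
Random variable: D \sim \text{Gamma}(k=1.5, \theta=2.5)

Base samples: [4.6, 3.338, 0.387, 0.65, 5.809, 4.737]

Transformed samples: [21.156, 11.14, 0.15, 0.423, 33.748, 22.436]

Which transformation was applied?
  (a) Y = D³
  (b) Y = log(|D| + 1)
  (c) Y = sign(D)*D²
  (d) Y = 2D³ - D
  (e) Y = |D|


Checking option (c) Y = sign(D)*D²:
  D = 4.6 -> Y = 21.156 ✓
  D = 3.338 -> Y = 11.14 ✓
  D = 0.387 -> Y = 0.15 ✓
All samples match this transformation.

(c) sign(D)*D²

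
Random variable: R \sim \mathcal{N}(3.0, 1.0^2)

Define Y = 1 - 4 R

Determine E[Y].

For Y = -4R + 1:
E[Y] = -4 * E[R] + 1
E[R] = 3.0 = 3
E[Y] = -4 * 3 + 1 = -11

-11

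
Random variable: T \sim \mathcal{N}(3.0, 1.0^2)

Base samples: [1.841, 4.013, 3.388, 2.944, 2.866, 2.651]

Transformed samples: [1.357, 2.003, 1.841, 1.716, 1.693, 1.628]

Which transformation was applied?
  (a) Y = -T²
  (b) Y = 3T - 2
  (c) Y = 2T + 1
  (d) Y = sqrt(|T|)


Checking option (d) Y = sqrt(|T|):
  T = 1.841 -> Y = 1.357 ✓
  T = 4.013 -> Y = 2.003 ✓
  T = 3.388 -> Y = 1.841 ✓
All samples match this transformation.

(d) sqrt(|T|)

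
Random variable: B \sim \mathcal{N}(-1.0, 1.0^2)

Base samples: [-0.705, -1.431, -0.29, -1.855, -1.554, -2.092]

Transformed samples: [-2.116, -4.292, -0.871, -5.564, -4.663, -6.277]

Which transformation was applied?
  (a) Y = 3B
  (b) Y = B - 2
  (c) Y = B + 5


Checking option (a) Y = 3B:
  B = -0.705 -> Y = -2.116 ✓
  B = -1.431 -> Y = -4.292 ✓
  B = -0.29 -> Y = -0.871 ✓
All samples match this transformation.

(a) 3B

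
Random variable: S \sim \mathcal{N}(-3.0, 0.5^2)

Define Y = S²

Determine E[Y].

E[S²] = Var(S) + (E[S])² = 0.25 + 9 = 9.25

9.25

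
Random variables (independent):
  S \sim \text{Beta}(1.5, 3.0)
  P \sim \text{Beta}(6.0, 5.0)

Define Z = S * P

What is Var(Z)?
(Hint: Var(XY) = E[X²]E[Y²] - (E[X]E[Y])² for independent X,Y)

Var(XY) = E[X²]E[Y²] - (E[X]E[Y])²
E[S] = 0.33333333, Var(S) = 0.04040404
E[P] = 0.54545455, Var(P) = 0.020661157
E[S²] = 0.04040404 + 0.33333333² = 0.15151515
E[P²] = 0.020661157 + 0.54545455² = 0.31818182
Var(Z) = 0.15151515*0.31818182 - (0.33333333*0.54545455)²
= 0.048209366 - 0.033057851 = 0.015151515

0.015151515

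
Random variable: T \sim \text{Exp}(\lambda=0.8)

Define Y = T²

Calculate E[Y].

Using E[X²] = Var(X) + (E[X])²:
E[T] = 1.25
Var(T) = 1/0.8^2 = 1.5625
E[T²] = 1.5625 + 1.25² = 1.5625 + 1.5625 = 3.125

3.125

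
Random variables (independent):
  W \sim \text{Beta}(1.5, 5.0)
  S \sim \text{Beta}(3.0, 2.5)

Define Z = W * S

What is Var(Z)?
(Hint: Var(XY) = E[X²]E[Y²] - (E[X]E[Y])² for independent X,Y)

Var(XY) = E[X²]E[Y²] - (E[X]E[Y])²
E[W] = 0.23076923, Var(W) = 0.023668639
E[S] = 0.54545455, Var(S) = 0.038143675
E[W²] = 0.023668639 + 0.23076923² = 0.076923077
E[S²] = 0.038143675 + 0.54545455² = 0.33566434
Var(Z) = 0.076923077*0.33566434 - (0.23076923*0.54545455)²
= 0.025820334 - 0.015844296 = 0.0099760379

0.0099760379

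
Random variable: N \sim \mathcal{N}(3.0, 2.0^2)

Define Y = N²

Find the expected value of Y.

E[N²] = Var(N) + (E[N])² = 4 + 9 = 13

13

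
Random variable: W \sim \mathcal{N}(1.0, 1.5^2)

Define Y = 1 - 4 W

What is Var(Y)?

For Y = aW + b: Var(Y) = a² * Var(W)
Var(W) = 1.5^2 = 2.25
Var(Y) = (-4)² * 2.25 = 16 * 2.25 = 36

36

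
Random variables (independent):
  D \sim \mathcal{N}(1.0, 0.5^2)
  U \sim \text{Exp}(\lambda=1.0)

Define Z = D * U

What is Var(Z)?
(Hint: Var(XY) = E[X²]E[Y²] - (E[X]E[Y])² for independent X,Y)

Var(XY) = E[X²]E[Y²] - (E[X]E[Y])²
E[D] = 1, Var(D) = 0.25
E[U] = 1, Var(U) = 1
E[D²] = 0.25 + 1² = 1.25
E[U²] = 1 + 1² = 2
Var(Z) = 1.25*2 - (1*1)²
= 2.5 - 1 = 1.5

1.5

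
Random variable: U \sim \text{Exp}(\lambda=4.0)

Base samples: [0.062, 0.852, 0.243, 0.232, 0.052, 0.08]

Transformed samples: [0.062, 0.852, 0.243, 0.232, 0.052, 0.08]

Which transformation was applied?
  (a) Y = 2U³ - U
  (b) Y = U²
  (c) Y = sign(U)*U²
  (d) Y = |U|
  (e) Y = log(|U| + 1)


Checking option (d) Y = |U|:
  U = 0.062 -> Y = 0.062 ✓
  U = 0.852 -> Y = 0.852 ✓
  U = 0.243 -> Y = 0.243 ✓
All samples match this transformation.

(d) |U|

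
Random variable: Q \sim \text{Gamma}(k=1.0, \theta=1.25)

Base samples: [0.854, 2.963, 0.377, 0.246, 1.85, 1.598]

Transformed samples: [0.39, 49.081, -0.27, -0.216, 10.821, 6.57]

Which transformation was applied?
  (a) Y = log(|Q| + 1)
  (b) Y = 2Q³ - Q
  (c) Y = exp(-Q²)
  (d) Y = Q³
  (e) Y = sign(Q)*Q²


Checking option (b) Y = 2Q³ - Q:
  Q = 0.854 -> Y = 0.39 ✓
  Q = 2.963 -> Y = 49.081 ✓
  Q = 0.377 -> Y = -0.27 ✓
All samples match this transformation.

(b) 2Q³ - Q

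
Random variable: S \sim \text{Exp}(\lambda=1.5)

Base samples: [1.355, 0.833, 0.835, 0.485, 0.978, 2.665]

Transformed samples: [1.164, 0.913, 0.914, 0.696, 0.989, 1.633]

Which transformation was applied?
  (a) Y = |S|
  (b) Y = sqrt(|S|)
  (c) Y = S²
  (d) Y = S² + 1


Checking option (b) Y = sqrt(|S|):
  S = 1.355 -> Y = 1.164 ✓
  S = 0.833 -> Y = 0.913 ✓
  S = 0.835 -> Y = 0.914 ✓
All samples match this transformation.

(b) sqrt(|S|)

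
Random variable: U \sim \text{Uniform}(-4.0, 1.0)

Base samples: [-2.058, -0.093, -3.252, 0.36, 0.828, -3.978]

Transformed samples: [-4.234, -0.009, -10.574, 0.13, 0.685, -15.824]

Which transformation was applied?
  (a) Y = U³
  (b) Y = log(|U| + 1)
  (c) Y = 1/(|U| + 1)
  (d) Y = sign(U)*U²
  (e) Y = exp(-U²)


Checking option (d) Y = sign(U)*U²:
  U = -2.058 -> Y = -4.234 ✓
  U = -0.093 -> Y = -0.009 ✓
  U = -3.252 -> Y = -10.574 ✓
All samples match this transformation.

(d) sign(U)*U²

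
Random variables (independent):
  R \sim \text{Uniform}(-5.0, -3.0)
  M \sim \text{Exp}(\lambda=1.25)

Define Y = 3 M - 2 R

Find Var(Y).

For independent RVs: Var(aX + bY) = a²Var(X) + b²Var(Y)
Var(R) = 0.33333333
Var(M) = 0.64
Var(Y) = (-2)²*0.33333333 + 3²*0.64
= 4*0.33333333 + 9*0.64 = 7.0933333

7.0933333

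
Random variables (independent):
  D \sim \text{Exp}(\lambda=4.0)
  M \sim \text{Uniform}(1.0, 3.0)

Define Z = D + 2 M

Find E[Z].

E[Z] = 1*E[D] + 2*E[M]
E[D] = 0.25
E[M] = 2
E[Z] = 1*0.25 + 2*2 = 4.25

4.25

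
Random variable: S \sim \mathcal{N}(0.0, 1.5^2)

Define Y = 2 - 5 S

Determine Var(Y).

For Y = aS + b: Var(Y) = a² * Var(S)
Var(S) = 1.5^2 = 2.25
Var(Y) = (-5)² * 2.25 = 25 * 2.25 = 56.25

56.25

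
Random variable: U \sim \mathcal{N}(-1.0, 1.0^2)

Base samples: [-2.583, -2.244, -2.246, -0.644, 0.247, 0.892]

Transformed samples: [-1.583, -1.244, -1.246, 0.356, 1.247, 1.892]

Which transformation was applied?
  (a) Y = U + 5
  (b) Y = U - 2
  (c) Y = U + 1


Checking option (c) Y = U + 1:
  U = -2.583 -> Y = -1.583 ✓
  U = -2.244 -> Y = -1.244 ✓
  U = -2.246 -> Y = -1.246 ✓
All samples match this transformation.

(c) U + 1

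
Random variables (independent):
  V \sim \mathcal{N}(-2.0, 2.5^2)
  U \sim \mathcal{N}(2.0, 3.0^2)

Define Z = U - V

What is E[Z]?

E[Z] = -1*E[V] + 1*E[U]
E[V] = -2
E[U] = 2
E[Z] = -1*(-2) + 1*2 = 4

4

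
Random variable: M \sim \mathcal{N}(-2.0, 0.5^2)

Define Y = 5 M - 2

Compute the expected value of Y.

For Y = 5M - 2:
E[Y] = 5 * E[M] - 2
E[M] = -2.0 = -2
E[Y] = 5 * (-2) - 2 = -12

-12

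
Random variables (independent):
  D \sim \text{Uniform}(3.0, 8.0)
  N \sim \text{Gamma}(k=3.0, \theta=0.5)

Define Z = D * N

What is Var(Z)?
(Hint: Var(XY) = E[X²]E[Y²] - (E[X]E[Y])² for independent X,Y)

Var(XY) = E[X²]E[Y²] - (E[X]E[Y])²
E[D] = 5.5, Var(D) = 2.0833333
E[N] = 1.5, Var(N) = 0.75
E[D²] = 2.0833333 + 5.5² = 32.333333
E[N²] = 0.75 + 1.5² = 3
Var(Z) = 32.333333*3 - (5.5*1.5)²
= 97 - 68.0625 = 28.9375

28.9375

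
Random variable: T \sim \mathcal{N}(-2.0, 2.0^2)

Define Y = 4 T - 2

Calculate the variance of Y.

For Y = aT + b: Var(Y) = a² * Var(T)
Var(T) = 2.0^2 = 4
Var(Y) = 4² * 4 = 16 * 4 = 64

64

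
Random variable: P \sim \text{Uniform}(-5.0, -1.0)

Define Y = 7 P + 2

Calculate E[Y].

For Y = 7P + 2:
E[Y] = 7 * E[P] + 2
E[P] = (-5 - 1)/2 = -3
E[Y] = 7 * (-3) + 2 = -19

-19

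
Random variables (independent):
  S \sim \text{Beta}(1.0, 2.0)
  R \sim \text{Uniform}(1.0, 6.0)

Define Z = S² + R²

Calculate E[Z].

E[Z] = E[S²] + E[R²]
E[S²] = Var(S) + E[S]² = 0.055555556 + 0.11111111 = 0.16666667
E[R²] = Var(R) + E[R]² = 2.0833333 + 12.25 = 14.333333
E[Z] = 0.16666667 + 14.333333 = 14.5

14.5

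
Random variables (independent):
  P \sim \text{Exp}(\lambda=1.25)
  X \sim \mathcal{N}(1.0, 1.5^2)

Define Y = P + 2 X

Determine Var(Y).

For independent RVs: Var(aX + bY) = a²Var(X) + b²Var(Y)
Var(P) = 0.64
Var(X) = 2.25
Var(Y) = 1²*0.64 + 2²*2.25
= 1*0.64 + 4*2.25 = 9.64

9.64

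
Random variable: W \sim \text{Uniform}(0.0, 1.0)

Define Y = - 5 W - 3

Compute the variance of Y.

For Y = aW + b: Var(Y) = a² * Var(W)
Var(W) = (1 - 0)^2/12 = 0.083333333
Var(Y) = (-5)² * 0.083333333 = 25 * 0.083333333 = 2.0833333

2.0833333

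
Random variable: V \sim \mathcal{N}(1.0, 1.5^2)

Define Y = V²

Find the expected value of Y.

Using E[X²] = Var(X) + (E[X])²:
E[V] = 1
Var(V) = 1.5^2 = 2.25
E[V²] = 2.25 + 1² = 2.25 + 1 = 3.25

3.25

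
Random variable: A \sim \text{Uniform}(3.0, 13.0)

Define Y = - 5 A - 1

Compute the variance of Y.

For Y = aA + b: Var(Y) = a² * Var(A)
Var(A) = (13 - 3)^2/12 = 8.3333333
Var(Y) = (-5)² * 8.3333333 = 25 * 8.3333333 = 208.33333

208.33333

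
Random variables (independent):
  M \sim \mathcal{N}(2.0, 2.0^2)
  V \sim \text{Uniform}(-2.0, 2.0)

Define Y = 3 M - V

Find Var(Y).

For independent RVs: Var(aX + bY) = a²Var(X) + b²Var(Y)
Var(M) = 4
Var(V) = 1.3333333
Var(Y) = 3²*4 + (-1)²*1.3333333
= 9*4 + 1*1.3333333 = 37.333333

37.333333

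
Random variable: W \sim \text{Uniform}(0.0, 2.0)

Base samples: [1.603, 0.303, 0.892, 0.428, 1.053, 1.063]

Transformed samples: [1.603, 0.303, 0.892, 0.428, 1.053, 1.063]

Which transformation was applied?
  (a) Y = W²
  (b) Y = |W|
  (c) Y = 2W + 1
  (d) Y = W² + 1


Checking option (b) Y = |W|:
  W = 1.603 -> Y = 1.603 ✓
  W = 0.303 -> Y = 0.303 ✓
  W = 0.892 -> Y = 0.892 ✓
All samples match this transformation.

(b) |W|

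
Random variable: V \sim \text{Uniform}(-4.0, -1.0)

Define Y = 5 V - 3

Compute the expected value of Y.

For Y = 5V - 3:
E[Y] = 5 * E[V] - 3
E[V] = (-4 - 1)/2 = -2.5
E[Y] = 5 * (-2.5) - 3 = -15.5

-15.5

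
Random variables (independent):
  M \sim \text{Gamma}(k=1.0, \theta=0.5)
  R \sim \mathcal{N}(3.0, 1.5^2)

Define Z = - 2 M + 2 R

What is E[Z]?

E[Z] = -2*E[M] + 2*E[R]
E[M] = 0.5
E[R] = 3
E[Z] = -2*0.5 + 2*3 = 5

5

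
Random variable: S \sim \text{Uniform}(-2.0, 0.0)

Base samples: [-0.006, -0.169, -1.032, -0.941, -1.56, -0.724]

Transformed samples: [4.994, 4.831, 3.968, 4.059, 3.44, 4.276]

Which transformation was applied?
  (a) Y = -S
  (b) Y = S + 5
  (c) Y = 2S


Checking option (b) Y = S + 5:
  S = -0.006 -> Y = 4.994 ✓
  S = -0.169 -> Y = 4.831 ✓
  S = -1.032 -> Y = 3.968 ✓
All samples match this transformation.

(b) S + 5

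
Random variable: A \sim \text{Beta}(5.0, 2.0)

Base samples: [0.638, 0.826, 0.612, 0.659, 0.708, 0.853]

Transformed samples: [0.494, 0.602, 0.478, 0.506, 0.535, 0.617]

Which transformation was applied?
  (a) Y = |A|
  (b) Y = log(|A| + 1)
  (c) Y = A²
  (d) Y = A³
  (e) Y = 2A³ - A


Checking option (b) Y = log(|A| + 1):
  A = 0.638 -> Y = 0.494 ✓
  A = 0.826 -> Y = 0.602 ✓
  A = 0.612 -> Y = 0.478 ✓
All samples match this transformation.

(b) log(|A| + 1)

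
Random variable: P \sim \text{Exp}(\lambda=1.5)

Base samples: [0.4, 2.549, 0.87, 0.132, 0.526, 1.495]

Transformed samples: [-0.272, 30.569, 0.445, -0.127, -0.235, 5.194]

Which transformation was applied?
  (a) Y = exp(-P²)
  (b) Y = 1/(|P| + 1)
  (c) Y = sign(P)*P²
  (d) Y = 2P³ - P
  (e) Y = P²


Checking option (d) Y = 2P³ - P:
  P = 0.4 -> Y = -0.272 ✓
  P = 2.549 -> Y = 30.569 ✓
  P = 0.87 -> Y = 0.445 ✓
All samples match this transformation.

(d) 2P³ - P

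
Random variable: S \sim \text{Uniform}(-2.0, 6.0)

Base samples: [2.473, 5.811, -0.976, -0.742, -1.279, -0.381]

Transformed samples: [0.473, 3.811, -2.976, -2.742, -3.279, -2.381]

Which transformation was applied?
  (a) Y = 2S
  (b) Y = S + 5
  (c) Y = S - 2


Checking option (c) Y = S - 2:
  S = 2.473 -> Y = 0.473 ✓
  S = 5.811 -> Y = 3.811 ✓
  S = -0.976 -> Y = -2.976 ✓
All samples match this transformation.

(c) S - 2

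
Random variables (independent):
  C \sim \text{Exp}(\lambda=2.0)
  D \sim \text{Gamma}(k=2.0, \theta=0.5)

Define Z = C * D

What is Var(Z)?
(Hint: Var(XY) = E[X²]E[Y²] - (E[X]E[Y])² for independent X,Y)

Var(XY) = E[X²]E[Y²] - (E[X]E[Y])²
E[C] = 0.5, Var(C) = 0.25
E[D] = 1, Var(D) = 0.5
E[C²] = 0.25 + 0.5² = 0.5
E[D²] = 0.5 + 1² = 1.5
Var(Z) = 0.5*1.5 - (0.5*1)²
= 0.75 - 0.25 = 0.5

0.5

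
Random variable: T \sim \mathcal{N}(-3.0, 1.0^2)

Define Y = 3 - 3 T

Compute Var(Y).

For Y = aT + b: Var(Y) = a² * Var(T)
Var(T) = 1.0^2 = 1
Var(Y) = (-3)² * 1 = 9 * 1 = 9

9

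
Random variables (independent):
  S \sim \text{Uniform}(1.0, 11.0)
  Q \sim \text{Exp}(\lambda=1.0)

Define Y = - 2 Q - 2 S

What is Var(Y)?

For independent RVs: Var(aX + bY) = a²Var(X) + b²Var(Y)
Var(S) = 8.3333333
Var(Q) = 1
Var(Y) = (-2)²*8.3333333 + (-2)²*1
= 4*8.3333333 + 4*1 = 37.333333

37.333333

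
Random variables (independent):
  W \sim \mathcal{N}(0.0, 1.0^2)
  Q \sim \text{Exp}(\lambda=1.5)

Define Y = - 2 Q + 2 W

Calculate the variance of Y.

For independent RVs: Var(aX + bY) = a²Var(X) + b²Var(Y)
Var(W) = 1
Var(Q) = 0.44444444
Var(Y) = 2²*1 + (-2)²*0.44444444
= 4*1 + 4*0.44444444 = 5.7777778

5.7777778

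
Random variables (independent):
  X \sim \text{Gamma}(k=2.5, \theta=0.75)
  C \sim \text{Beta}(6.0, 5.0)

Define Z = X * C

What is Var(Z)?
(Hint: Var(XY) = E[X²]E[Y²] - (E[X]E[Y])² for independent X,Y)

Var(XY) = E[X²]E[Y²] - (E[X]E[Y])²
E[X] = 1.875, Var(X) = 1.40625
E[C] = 0.54545455, Var(C) = 0.020661157
E[X²] = 1.40625 + 1.875² = 4.921875
E[C²] = 0.020661157 + 0.54545455² = 0.31818182
Var(Z) = 4.921875*0.31818182 - (1.875*0.54545455)²
= 1.5660511 - 1.0459711 = 0.52008006

0.52008006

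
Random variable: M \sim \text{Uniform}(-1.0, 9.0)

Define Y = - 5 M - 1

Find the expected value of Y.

For Y = -5M - 1:
E[Y] = -5 * E[M] - 1
E[M] = (-1 + 9)/2 = 4
E[Y] = -5 * 4 - 1 = -21

-21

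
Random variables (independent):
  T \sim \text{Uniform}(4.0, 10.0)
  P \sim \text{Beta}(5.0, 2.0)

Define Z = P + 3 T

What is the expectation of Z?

E[Z] = 3*E[T] + 1*E[P]
E[T] = 7
E[P] = 0.71428571
E[Z] = 3*7 + 1*0.71428571 = 21.714286

21.714286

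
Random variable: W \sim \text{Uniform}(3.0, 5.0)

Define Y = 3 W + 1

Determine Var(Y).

For Y = aW + b: Var(Y) = a² * Var(W)
Var(W) = (5 - 3)^2/12 = 0.33333333
Var(Y) = 3² * 0.33333333 = 9 * 0.33333333 = 3

3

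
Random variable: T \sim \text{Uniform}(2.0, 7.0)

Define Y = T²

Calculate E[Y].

Using E[X²] = Var(X) + (E[X])²:
E[T] = 4.5
Var(T) = (7 - 2)^2/12 = 2.0833333
E[T²] = 2.0833333 + 4.5² = 2.0833333 + 20.25 = 22.333333

22.333333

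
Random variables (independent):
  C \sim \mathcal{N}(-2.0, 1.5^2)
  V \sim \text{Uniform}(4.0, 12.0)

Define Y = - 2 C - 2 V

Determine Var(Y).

For independent RVs: Var(aX + bY) = a²Var(X) + b²Var(Y)
Var(C) = 2.25
Var(V) = 5.3333333
Var(Y) = (-2)²*2.25 + (-2)²*5.3333333
= 4*2.25 + 4*5.3333333 = 30.333333

30.333333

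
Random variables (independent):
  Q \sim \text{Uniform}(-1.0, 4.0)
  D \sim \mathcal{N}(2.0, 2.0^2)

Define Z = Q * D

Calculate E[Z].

For independent RVs: E[XY] = E[X]*E[Y]
E[Q] = 1.5
E[D] = 2
E[Z] = 1.5 * 2 = 3

3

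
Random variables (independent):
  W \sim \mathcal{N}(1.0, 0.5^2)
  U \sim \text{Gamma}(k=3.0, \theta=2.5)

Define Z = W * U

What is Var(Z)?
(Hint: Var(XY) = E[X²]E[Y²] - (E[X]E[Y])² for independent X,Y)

Var(XY) = E[X²]E[Y²] - (E[X]E[Y])²
E[W] = 1, Var(W) = 0.25
E[U] = 7.5, Var(U) = 18.75
E[W²] = 0.25 + 1² = 1.25
E[U²] = 18.75 + 7.5² = 75
Var(Z) = 1.25*75 - (1*7.5)²
= 93.75 - 56.25 = 37.5

37.5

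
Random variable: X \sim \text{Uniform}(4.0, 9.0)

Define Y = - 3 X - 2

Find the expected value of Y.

For Y = -3X - 2:
E[Y] = -3 * E[X] - 2
E[X] = (4 + 9)/2 = 6.5
E[Y] = -3 * 6.5 - 2 = -21.5

-21.5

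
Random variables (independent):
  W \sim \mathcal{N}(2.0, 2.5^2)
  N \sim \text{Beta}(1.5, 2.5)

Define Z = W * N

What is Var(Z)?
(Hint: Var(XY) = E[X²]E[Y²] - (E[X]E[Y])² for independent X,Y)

Var(XY) = E[X²]E[Y²] - (E[X]E[Y])²
E[W] = 2, Var(W) = 6.25
E[N] = 0.375, Var(N) = 0.046875
E[W²] = 6.25 + 2² = 10.25
E[N²] = 0.046875 + 0.375² = 0.1875
Var(Z) = 10.25*0.1875 - (2*0.375)²
= 1.921875 - 0.5625 = 1.359375

1.359375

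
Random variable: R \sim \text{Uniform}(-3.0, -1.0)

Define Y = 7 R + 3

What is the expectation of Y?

For Y = 7R + 3:
E[Y] = 7 * E[R] + 3
E[R] = (-3 - 1)/2 = -2
E[Y] = 7 * (-2) + 3 = -11

-11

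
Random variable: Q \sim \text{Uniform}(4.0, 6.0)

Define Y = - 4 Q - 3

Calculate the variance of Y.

For Y = aQ + b: Var(Y) = a² * Var(Q)
Var(Q) = (6 - 4)^2/12 = 0.33333333
Var(Y) = (-4)² * 0.33333333 = 16 * 0.33333333 = 5.3333333

5.3333333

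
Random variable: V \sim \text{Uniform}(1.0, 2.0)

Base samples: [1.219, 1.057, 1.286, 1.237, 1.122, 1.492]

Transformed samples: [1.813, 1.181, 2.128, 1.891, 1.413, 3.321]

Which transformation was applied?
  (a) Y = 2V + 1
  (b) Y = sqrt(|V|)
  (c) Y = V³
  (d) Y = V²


Checking option (c) Y = V³:
  V = 1.219 -> Y = 1.813 ✓
  V = 1.057 -> Y = 1.181 ✓
  V = 1.286 -> Y = 2.128 ✓
All samples match this transformation.

(c) V³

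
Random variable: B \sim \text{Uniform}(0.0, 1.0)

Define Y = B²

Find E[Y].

Using E[X²] = Var(X) + (E[X])²:
E[B] = 0.5
Var(B) = (1 - 0)^2/12 = 0.083333333
E[B²] = 0.083333333 + 0.5² = 0.083333333 + 0.25 = 0.33333333

0.33333333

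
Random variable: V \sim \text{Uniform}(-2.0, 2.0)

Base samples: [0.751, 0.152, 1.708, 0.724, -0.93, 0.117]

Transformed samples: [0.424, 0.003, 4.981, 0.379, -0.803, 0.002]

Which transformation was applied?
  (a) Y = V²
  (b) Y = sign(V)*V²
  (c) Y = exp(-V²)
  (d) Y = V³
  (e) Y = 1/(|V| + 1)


Checking option (d) Y = V³:
  V = 0.751 -> Y = 0.424 ✓
  V = 0.152 -> Y = 0.003 ✓
  V = 1.708 -> Y = 4.981 ✓
All samples match this transformation.

(d) V³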